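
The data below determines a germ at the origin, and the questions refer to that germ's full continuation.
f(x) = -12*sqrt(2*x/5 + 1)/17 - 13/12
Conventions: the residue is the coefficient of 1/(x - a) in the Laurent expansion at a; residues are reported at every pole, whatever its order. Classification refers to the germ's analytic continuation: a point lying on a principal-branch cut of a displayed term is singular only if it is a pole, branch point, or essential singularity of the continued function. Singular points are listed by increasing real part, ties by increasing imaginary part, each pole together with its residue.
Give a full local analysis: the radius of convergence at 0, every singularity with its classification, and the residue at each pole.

Radius of convergence at 0: 5/2.
At -5/2: an algebraic (square-root) branch point.

Branch term (-12/17)*sqrt(1 - x/(-5/2)): its argument vanishes at x = -5/2, a square-root branch point, modulus 5/2.
The radius of convergence is the smallest modulus among the singular points: 5/2.


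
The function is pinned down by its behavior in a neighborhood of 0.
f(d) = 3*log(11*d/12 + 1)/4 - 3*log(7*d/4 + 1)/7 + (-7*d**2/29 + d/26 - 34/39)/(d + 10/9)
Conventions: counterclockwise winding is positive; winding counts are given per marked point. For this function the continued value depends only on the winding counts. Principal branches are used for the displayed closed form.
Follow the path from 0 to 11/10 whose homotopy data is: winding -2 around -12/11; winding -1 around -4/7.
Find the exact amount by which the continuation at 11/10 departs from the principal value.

The rational part is single-valued and drops out of the difference; each branch term changes only by its own monodromy.
(-3/7)*log(1 - d/(-4/7)): each positive loop around -4/7 adds 2*pi*i to the log, so winding -1 contributes (-3/7)*(-1)*2*pi*i = (6/7)*pi*i.
(3/4)*log(1 - d/(-12/11)): each positive loop around -12/11 adds 2*pi*i to the log, so winding -2 contributes (3/4)*(-2)*2*pi*i = -(3)*pi*i.
Summing the contributions at d = 11/10 gives -(15/7)*pi*i.

Continued minus principal equals -(15/7)*pi*i.


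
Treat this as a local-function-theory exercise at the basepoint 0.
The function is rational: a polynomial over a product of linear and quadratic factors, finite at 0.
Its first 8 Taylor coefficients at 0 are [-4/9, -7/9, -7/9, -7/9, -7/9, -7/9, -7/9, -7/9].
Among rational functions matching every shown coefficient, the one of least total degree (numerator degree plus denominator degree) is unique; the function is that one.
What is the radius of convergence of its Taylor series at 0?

No rational of total degree below 2 reproduces all 8 coefficients; solving the [1/1] Pade equations on them gives f(r) = (r/3 + 4/9)/(r - 1), whose expansion matches every shown term.
Denominator factor (r - 1): pole of order 1 at 1, modulus 1.
The radius of convergence is the smallest modulus among the singular points: 1.

The radius of convergence is 1.


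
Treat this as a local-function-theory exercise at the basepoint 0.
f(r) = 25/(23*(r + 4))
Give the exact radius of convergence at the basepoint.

The radius of convergence is 4.

Denominator factor (r + 4): pole of order 1 at -4, modulus 4.
The radius of convergence is the smallest modulus among the singular points: 4.


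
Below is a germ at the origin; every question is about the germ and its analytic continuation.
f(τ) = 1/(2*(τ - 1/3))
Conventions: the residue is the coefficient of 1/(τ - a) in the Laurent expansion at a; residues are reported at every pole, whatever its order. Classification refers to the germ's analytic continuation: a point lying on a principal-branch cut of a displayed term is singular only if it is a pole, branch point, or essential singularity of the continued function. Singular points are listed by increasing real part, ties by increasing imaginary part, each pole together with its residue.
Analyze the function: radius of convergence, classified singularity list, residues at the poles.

Radius of convergence at 0: 1/3.
At 1/3: a pole of order 1; residue 1/2.

Denominator factor (τ - 1/3): pole of order 1 at 1/3, modulus 1/3.
The radius of convergence is the smallest modulus among the singular points: 1/3.
At the order-1 pole 1/3 set g(τ) = (τ - (1/3))*f(τ) = 1/2.
Simple pole: residue = g(a) at a = 1/3, which is 1/2.


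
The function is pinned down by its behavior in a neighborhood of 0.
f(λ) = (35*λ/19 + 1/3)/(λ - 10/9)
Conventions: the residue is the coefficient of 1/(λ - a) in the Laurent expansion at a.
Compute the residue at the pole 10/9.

The residue is 407/171.

At the order-1 pole 10/9 set g(λ) = (λ - (10/9))*f(λ) = 35*λ/19 + 1/3.
Simple pole: residue = g(a) at a = 10/9, which is 407/171.


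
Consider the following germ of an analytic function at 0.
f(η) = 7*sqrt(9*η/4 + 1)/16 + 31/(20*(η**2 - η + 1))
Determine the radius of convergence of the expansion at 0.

Denominator factor (η**2 - η + 1): discriminant -3, complex-conjugate roots (1/2) + ((1/2)*sqrt(3))*i and (1/2) - ((1/2)*sqrt(3))*i; poles of order 1, moduli 1 and 1.
Branch term (7/16)*sqrt(1 - η/(-4/9)): its argument vanishes at η = -4/9, a square-root branch point, modulus 4/9.
The radius of convergence is the smallest modulus among the singular points: 4/9.

The radius of convergence is 4/9.


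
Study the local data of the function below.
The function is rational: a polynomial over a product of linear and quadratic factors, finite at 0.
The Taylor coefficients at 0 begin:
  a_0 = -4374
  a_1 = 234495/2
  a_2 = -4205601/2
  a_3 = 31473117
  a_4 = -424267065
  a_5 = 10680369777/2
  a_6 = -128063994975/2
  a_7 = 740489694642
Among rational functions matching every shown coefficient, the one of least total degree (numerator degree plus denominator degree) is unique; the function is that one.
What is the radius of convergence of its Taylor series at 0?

No rational of total degree below 4 reproduces all 8 coefficients; solving the [1/3] Pade equations on them gives f(α) = (-7*α/6 - 6)/(α + 1/9)**3, whose expansion matches every shown term.
Denominator factor (α + 1/9)^3: pole of order 3 at -1/9, modulus 1/9.
The radius of convergence is the smallest modulus among the singular points: 1/9.

The radius of convergence is 1/9.


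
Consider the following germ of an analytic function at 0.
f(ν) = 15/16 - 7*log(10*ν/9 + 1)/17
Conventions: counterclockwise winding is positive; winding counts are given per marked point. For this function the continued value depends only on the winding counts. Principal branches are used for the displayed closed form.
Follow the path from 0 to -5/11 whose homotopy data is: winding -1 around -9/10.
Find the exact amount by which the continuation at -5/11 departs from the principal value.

Continued minus principal equals (14/17)*pi*i.

The rational part is single-valued and drops out of the difference; each branch term changes only by its own monodromy.
(-7/17)*log(1 - ν/(-9/10)): each positive loop around -9/10 adds 2*pi*i to the log, so winding -1 contributes (-7/17)*(-1)*2*pi*i = (14/17)*pi*i.
Summing the contributions at ν = -5/11 gives (14/17)*pi*i.


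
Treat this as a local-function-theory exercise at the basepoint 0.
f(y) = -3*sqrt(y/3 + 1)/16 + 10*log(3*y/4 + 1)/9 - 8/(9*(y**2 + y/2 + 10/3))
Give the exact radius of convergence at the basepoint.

Denominator factor (y**2 + y/2 + 10/3): discriminant -157/12, complex-conjugate roots (-1/4) + ((1/12)*sqrt(471))*i and (-1/4) - ((1/12)*sqrt(471))*i; poles of order 1, moduli (1/3)*sqrt(30) and (1/3)*sqrt(30).
Branch term (-3/16)*sqrt(1 - y/(-3)): its argument vanishes at y = -3, a square-root branch point, modulus 3.
Branch term (10/9)*log(1 - y/(-4/3)): its argument vanishes at y = -4/3, a logarithmic branch point, modulus 4/3.
The radius of convergence is the smallest modulus among the singular points: 4/3.

The radius of convergence is 4/3.


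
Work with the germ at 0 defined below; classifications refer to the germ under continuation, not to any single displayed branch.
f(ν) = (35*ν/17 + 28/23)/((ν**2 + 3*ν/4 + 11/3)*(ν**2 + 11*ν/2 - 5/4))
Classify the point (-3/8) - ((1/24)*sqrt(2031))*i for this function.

The point is a pole of order 1.

The denominator factor ν**2 + 3*ν/4 + 11/3 vanishes at (-3/8) - ((1/24)*sqrt(2031))*i and appears to the power 1; the numerator there equals (1393/3128) - ((35/408)*sqrt(2031))*i, nonzero, and no other factor vanishes.
Hence a pole whose order is the multiplicity, 1.


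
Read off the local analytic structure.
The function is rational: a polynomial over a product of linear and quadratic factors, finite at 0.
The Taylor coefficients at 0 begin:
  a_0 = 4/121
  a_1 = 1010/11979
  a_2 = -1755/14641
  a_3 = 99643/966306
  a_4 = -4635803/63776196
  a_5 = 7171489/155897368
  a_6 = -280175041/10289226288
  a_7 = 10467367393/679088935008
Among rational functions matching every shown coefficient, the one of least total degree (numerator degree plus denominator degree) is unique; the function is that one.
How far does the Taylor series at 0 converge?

The radius of convergence is 2.

No rational of total degree below 4 reproduces all 8 coefficients; solving the [1/3] Pade equations on them gives f(β) = (17*β/9 + 1/2)/((β + 2)*(β + 11/4)**2), whose expansion matches every shown term.
Denominator factor (β + 11/4)^2: pole of order 2 at -11/4, modulus 11/4.
Denominator factor (β + 2): pole of order 1 at -2, modulus 2.
The radius of convergence is the smallest modulus among the singular points: 2.


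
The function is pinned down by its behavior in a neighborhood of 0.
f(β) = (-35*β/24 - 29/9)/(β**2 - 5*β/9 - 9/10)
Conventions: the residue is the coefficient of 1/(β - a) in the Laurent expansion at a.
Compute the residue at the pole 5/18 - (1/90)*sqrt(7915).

The factor β**2 - 5*β/9 - 9/10 splits as (β - a)(β - a') with a = 5/18 - (1/90)*sqrt(7915), a' = 5/18 + (1/90)*sqrt(7915). At the order-1 pole a set g(β) = (β - a)*f(β) = [-35*β/24 - 29/9] / (β - a').
Simple pole: residue = g(a) at a = 5/18 - (1/90)*sqrt(7915), which is -35/48 + (1567/75984)*sqrt(7915).

The residue is -35/48 + (1567/75984)*sqrt(7915).


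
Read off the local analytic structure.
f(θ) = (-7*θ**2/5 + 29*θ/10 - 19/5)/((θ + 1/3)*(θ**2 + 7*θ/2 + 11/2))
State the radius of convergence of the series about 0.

Denominator factor (θ**2 + 7*θ/2 + 11/2): discriminant -39/4, complex-conjugate roots (-7/4) + ((1/4)*sqrt(39))*i and (-7/4) - ((1/4)*sqrt(39))*i; poles of order 1, moduli (1/2)*sqrt(22) and (1/2)*sqrt(22).
Denominator factor (θ + 1/3): pole of order 1 at -1/3, modulus 1/3.
The radius of convergence is the smallest modulus among the singular points: 1/3.

The radius of convergence is 1/3.


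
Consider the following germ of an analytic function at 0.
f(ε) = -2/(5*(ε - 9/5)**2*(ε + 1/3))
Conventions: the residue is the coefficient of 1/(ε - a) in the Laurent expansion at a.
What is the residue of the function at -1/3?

The residue is -45/512.

At the order-1 pole -1/3 set g(ε) = (ε - (-1/3))*f(ε) = -2/(5*(ε - 9/5)**2).
Simple pole: residue = g(a) at a = -1/3, which is -45/512.


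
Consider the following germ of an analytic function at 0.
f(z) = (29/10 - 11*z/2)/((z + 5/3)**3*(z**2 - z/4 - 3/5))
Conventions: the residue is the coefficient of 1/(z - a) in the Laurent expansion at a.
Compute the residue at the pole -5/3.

At the order-3 pole -5/3 set g(z) = (z - (-5/3))^3*f(z) = (29/10 - 11*z/2)/(z**2 - z/4 - 3/5).
Order-3 pole: residue = g''(a)/2; g''(-5/3) = 845650260/101847563, so the residue is 422825130/101847563.

The residue is 422825130/101847563.


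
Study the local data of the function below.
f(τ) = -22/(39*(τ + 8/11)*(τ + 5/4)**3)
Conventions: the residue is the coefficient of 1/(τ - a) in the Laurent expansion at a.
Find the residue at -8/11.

At the order-1 pole -8/11 set g(τ) = (τ - (-8/11))*f(τ) = -22/(39*(τ + 5/4)**3).
Simple pole: residue = g(a) at a = -8/11, which is -1874048/474513.

The residue is -1874048/474513.


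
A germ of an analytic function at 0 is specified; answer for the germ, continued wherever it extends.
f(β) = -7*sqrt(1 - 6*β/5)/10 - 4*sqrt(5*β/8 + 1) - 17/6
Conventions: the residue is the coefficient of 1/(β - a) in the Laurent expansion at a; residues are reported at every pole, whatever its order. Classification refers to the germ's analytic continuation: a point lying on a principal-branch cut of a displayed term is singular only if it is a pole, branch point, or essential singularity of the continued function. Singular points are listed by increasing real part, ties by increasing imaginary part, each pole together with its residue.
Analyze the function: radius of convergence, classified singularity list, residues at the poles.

Branch term (-4)*sqrt(1 - β/(-8/5)): its argument vanishes at β = -8/5, a square-root branch point, modulus 8/5.
Branch term (-7/10)*sqrt(1 - β/(5/6)): its argument vanishes at β = 5/6, a square-root branch point, modulus 5/6.
The radius of convergence is the smallest modulus among the singular points: 5/6.
List the singular points by increasing real part (a conjugate pair: the negative imaginary part first).

Radius of convergence at 0: 5/6.
At -8/5: an algebraic (square-root) branch point.
At 5/6: an algebraic (square-root) branch point.


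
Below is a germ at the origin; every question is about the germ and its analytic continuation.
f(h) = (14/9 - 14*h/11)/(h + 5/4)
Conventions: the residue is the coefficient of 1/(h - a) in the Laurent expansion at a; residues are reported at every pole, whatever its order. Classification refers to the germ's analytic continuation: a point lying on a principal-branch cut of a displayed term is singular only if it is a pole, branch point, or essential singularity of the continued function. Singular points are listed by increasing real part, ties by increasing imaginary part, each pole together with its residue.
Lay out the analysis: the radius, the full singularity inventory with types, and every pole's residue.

Denominator factor (h + 5/4): pole of order 1 at -5/4, modulus 5/4.
The radius of convergence is the smallest modulus among the singular points: 5/4.
At the order-1 pole -5/4 set g(h) = (h - (-5/4))*f(h) = 14/9 - 14*h/11.
Simple pole: residue = g(a) at a = -5/4, which is 623/198.

Radius of convergence at 0: 5/4.
At -5/4: a pole of order 1; residue 623/198.


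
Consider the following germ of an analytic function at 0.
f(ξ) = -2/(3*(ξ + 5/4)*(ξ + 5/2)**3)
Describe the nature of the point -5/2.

The denominator factor ξ + 5/2 vanishes at -5/2 and appears to the power 3; the numerator there equals -2/3, nonzero, and no other factor vanishes.
Hence a pole whose order is the multiplicity, 3.

The point is a pole of order 3.


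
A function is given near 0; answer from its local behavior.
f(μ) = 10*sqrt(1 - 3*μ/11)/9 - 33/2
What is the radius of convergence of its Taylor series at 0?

The radius of convergence is 11/3.

Branch term (10/9)*sqrt(1 - μ/(11/3)): its argument vanishes at μ = 11/3, a square-root branch point, modulus 11/3.
The radius of convergence is the smallest modulus among the singular points: 11/3.


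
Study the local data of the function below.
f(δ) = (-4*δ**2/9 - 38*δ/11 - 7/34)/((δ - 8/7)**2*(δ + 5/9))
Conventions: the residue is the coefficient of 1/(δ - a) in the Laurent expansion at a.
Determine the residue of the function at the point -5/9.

The residue is 21056623/38537334.

At the order-1 pole -5/9 set g(δ) = (δ - (-5/9))*f(δ) = (-4*δ**2/9 - 38*δ/11 - 7/34)/(δ - 8/7)**2.
Simple pole: residue = g(a) at a = -5/9, which is 21056623/38537334.


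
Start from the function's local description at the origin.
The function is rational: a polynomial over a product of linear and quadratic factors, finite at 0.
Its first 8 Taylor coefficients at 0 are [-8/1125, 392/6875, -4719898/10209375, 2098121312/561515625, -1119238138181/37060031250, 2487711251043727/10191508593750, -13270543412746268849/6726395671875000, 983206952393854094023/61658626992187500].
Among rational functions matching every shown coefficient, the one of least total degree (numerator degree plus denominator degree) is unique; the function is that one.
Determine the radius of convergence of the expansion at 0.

The radius of convergence is -6 + (5/2)*sqrt(6).


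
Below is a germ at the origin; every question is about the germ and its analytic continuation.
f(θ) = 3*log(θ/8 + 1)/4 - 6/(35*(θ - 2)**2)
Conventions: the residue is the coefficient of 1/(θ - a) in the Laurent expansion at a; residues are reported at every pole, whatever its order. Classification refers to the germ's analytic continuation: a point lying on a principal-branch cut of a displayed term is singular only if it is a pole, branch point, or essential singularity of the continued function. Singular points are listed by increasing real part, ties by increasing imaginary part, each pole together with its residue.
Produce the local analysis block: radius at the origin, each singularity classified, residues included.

Radius of convergence at 0: 2.
At -8: a logarithmic branch point.
At 2: a pole of order 2; residue 0.

Denominator factor (θ - 2)^2: pole of order 2 at 2, modulus 2.
Branch term (3/4)*log(1 - θ/(-8)): its argument vanishes at θ = -8, a logarithmic branch point, modulus 8.
The radius of convergence is the smallest modulus among the singular points: 2.
The branch term is analytic at 2 and contributes nothing to the residue; only the rational part matters.
At the order-2 pole 2 set g(θ) = (θ - (2))^2*(rational part) = -6/35.
Order-2 pole: residue = g'(a); g'(2) = 0, so the residue is 0.
List the singular points by increasing real part (a conjugate pair: the negative imaginary part first).


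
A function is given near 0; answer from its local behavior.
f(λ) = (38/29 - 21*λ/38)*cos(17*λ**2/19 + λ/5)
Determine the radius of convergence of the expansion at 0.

The factor cos(17*λ**2/19 + λ/5) is entire and contributes no finite singular point.
The polynomial part has no poles.
No finite singular points: the Taylor series at 0 converges everywhere.

The radius of convergence is infinite.


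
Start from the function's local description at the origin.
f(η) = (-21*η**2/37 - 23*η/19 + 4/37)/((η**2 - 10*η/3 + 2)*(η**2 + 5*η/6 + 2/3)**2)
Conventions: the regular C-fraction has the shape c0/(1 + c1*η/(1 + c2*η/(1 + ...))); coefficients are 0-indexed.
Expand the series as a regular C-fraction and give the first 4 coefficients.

The regular C-fraction coefficients are [9/74, 2743/228, -610197/52117, 541836509/6695081484].

Taylor coefficients (expand at 0): a_0 = 9/74, a_1 = -8229/5624, a_2 = 10615/22496, a_3 = 333197/269952.
c0 = a_0 = 9/74. Peel one level at a time: if S = 1 + c*η/S' with S'(0) = 1, then c is the η-coefficient of S and S' = c*η/(S - 1).
S_1 = c0/f = 1 + (2743/228)*η + (203399/1444)*η^2 + ...; c1 = 2743/228.
S_2 = c1*η/(S_1 - 1) = 1 + (-610197/52117)*η + (28517711/30096196)*η^2 + ...; c2 = -610197/52117.
S_3 = c2*η/(S_2 - 1) = 1 + (541836509/6695081484)*η + ...; c3 = 541836509/6695081484.


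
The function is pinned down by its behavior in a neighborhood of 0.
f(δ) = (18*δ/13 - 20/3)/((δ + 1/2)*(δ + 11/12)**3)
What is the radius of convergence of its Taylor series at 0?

The radius of convergence is 1/2.

Denominator factor (δ + 1/2): pole of order 1 at -1/2, modulus 1/2.
Denominator factor (δ + 11/12)^3: pole of order 3 at -11/12, modulus 11/12.
The radius of convergence is the smallest modulus among the singular points: 1/2.


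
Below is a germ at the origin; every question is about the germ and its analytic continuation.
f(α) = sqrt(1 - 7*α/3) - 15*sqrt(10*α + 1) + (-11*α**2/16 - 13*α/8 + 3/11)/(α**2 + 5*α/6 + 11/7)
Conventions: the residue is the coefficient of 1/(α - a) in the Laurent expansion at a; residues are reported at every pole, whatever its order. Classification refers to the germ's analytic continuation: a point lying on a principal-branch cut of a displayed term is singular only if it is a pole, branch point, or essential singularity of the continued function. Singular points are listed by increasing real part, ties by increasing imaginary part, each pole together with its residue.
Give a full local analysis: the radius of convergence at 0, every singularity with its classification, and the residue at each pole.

Denominator factor (α**2 + 5*α/6 + 11/7): discriminant -1409/252, complex-conjugate roots (-5/12) + ((1/84)*sqrt(9863))*i and (-5/12) - ((1/84)*sqrt(9863))*i; poles of order 1, moduli (1/7)*sqrt(77) and (1/7)*sqrt(77).
Branch term (1)*sqrt(1 - α/(3/7)): its argument vanishes at α = 3/7, a square-root branch point, modulus 3/7.
Branch term (-15)*sqrt(1 - α/(-1/10)): its argument vanishes at α = -1/10, a square-root branch point, modulus 1/10.
The radius of convergence is the smallest modulus among the singular points: 1/10.
The branch terms are analytic at (-5/12) - ((1/84)*sqrt(9863))*i and contribute nothing to the residue; only the rational part matters.
The factor α**2 + 5*α/6 + 11/7 splits as (α - a)(α - a') with a = (-5/12) - ((1/84)*sqrt(9863))*i, a' = (-5/12) + ((1/84)*sqrt(9863))*i. At the order-1 pole a set g(α) = (α - a)*(rational part) = [-11*α**2/16 - 13*α/8 + 3/11] / (α - a').
Simple pole: residue = g(a) at a = (-5/12) - ((1/84)*sqrt(9863))*i, which is (-101/192) + ((158909/20830656)*sqrt(9863))*i.
The branch terms are analytic at (-5/12) + ((1/84)*sqrt(9863))*i and contribute nothing to the residue; only the rational part matters.
The factor α**2 + 5*α/6 + 11/7 splits as (α - a)(α - a') with a = (-5/12) + ((1/84)*sqrt(9863))*i, a' = (-5/12) - ((1/84)*sqrt(9863))*i. At the order-1 pole a set g(α) = (α - a)*(rational part) = [-11*α**2/16 - 13*α/8 + 3/11] / (α - a').
Simple pole: residue = g(a) at a = (-5/12) + ((1/84)*sqrt(9863))*i, which is (-101/192) - ((158909/20830656)*sqrt(9863))*i.
List the singular points by increasing real part (a conjugate pair: the negative imaginary part first).

Radius of convergence at 0: 1/10.
At (-5/12) - ((1/84)*sqrt(9863))*i: a pole of order 1; residue (-101/192) + ((158909/20830656)*sqrt(9863))*i.
At (-5/12) + ((1/84)*sqrt(9863))*i: a pole of order 1; residue (-101/192) - ((158909/20830656)*sqrt(9863))*i.
At -1/10: an algebraic (square-root) branch point.
At 3/7: an algebraic (square-root) branch point.


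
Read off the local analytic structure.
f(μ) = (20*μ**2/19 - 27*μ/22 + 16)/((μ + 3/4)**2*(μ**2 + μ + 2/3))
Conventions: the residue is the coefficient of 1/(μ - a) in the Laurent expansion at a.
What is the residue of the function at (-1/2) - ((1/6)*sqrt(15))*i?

The factor μ**2 + μ + 2/3 splits as (μ - a)(μ - a') with a = (-1/2) - ((1/6)*sqrt(15))*i, a' = (-1/2) + ((1/6)*sqrt(15))*i. At the order-1 pole a set g(μ) = (μ - a)*f(μ) = [(20*μ**2/19 - 27*μ/22 + 16)/(μ + 3/4)**2] / (μ - a').
Simple pole: residue = g(a) at a = (-1/2) - ((1/6)*sqrt(15))*i, which is (-1784484/110561) - ((3032156/552805)*sqrt(15))*i.

The residue is (-1784484/110561) - ((3032156/552805)*sqrt(15))*i.


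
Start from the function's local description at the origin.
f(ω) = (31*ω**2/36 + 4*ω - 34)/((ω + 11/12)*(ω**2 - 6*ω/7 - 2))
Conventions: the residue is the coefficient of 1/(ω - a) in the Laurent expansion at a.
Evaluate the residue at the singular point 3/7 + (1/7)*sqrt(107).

The residue is -18457/377 + (540166/121017)*sqrt(107).

The factor ω**2 - 6*ω/7 - 2 splits as (ω - a)(ω - a') with a = 3/7 + (1/7)*sqrt(107), a' = 3/7 - (1/7)*sqrt(107). At the order-1 pole a set g(ω) = (ω - a)*f(ω) = [(31*ω**2/36 + 4*ω - 34)/(ω + 11/12)] / (ω - a').
Simple pole: residue = g(a) at a = 3/7 + (1/7)*sqrt(107), which is -18457/377 + (540166/121017)*sqrt(107).


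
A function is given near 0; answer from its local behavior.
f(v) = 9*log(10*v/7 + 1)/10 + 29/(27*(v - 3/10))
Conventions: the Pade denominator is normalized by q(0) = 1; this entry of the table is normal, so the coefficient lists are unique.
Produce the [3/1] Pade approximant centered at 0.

Taylor coefficients needed (expand at 0): a_0 = -290/81, a_1 = -18113/1701, a_2 = -1453805/35721, a_3 = -98813900/750141, a_4 = -6977662250/15752961.
Write the denominator as Q(v) = 1 + q1*v. Requiring Q*f - P = O(v^5) with deg P <= 3 kills the coefficients of v^4..v^4 in Q*f:
  v^4: a_4 + q1*a_3 = 0, i.e. -6977662250/15752961 + (-98813900/750141)*q1 = 0.
Solving this linear system: q1 = -139553245/41501838.
The numerator is Q*f truncated at degree 3: P0 = a_0 = -290/81; P1 = a_1 + q1*a_0 = 9617526/6916973; P2 = a_2 + q1*a_1 = -473792745/96837622; P3 = a_3 + q1*a_2 = 3474837075/677863354.

The Pade approximant has numerator coefficients [-290/81, 9617526/6916973, -473792745/96837622, 3474837075/677863354]; denominator coefficients [1, -139553245/41501838].


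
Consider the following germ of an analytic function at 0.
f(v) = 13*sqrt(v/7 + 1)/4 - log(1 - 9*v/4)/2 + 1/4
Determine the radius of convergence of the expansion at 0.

Branch term (-1/2)*log(1 - v/(4/9)): its argument vanishes at v = 4/9, a logarithmic branch point, modulus 4/9.
Branch term (13/4)*sqrt(1 - v/(-7)): its argument vanishes at v = -7, a square-root branch point, modulus 7.
The radius of convergence is the smallest modulus among the singular points: 4/9.

The radius of convergence is 4/9.


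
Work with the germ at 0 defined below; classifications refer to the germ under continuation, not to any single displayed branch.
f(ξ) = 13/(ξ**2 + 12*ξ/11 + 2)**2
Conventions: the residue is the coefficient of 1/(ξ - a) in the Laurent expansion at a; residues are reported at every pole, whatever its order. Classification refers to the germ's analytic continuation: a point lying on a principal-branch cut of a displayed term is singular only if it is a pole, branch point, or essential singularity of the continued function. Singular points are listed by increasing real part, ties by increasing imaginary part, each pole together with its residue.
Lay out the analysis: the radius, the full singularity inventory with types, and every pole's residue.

Denominator factor (ξ**2 + 12*ξ/11 + 2)^2: discriminant -824/121, complex-conjugate roots (-6/11) + ((1/11)*sqrt(206))*i and (-6/11) - ((1/11)*sqrt(206))*i; poles of order 2, moduli sqrt(2) and sqrt(2).
The radius of convergence is the smallest modulus among the singular points: sqrt(2).
The factor ξ**2 + 12*ξ/11 + 2 splits as (ξ - a)(ξ - a') with a = (-6/11) - ((1/11)*sqrt(206))*i, a' = (-6/11) + ((1/11)*sqrt(206))*i. At the order-2 pole a set g(ξ) = (ξ - a)^2*f(ξ) = [13] / (ξ - a')^2.
Order-2 pole: residue = g'(a); g'((-6/11) - ((1/11)*sqrt(206))*i) = ((17303/169744)*sqrt(206))*i, so the residue is ((17303/169744)*sqrt(206))*i.
The factor ξ**2 + 12*ξ/11 + 2 splits as (ξ - a)(ξ - a') with a = (-6/11) + ((1/11)*sqrt(206))*i, a' = (-6/11) - ((1/11)*sqrt(206))*i. At the order-2 pole a set g(ξ) = (ξ - a)^2*f(ξ) = [13] / (ξ - a')^2.
Order-2 pole: residue = g'(a); g'((-6/11) + ((1/11)*sqrt(206))*i) = -((17303/169744)*sqrt(206))*i, so the residue is -((17303/169744)*sqrt(206))*i.
List the singular points by increasing real part (a conjugate pair: the negative imaginary part first).

Radius of convergence at 0: sqrt(2).
At (-6/11) - ((1/11)*sqrt(206))*i: a pole of order 2; residue ((17303/169744)*sqrt(206))*i.
At (-6/11) + ((1/11)*sqrt(206))*i: a pole of order 2; residue -((17303/169744)*sqrt(206))*i.


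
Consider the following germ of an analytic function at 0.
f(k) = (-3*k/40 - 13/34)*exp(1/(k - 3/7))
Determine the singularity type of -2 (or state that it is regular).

The point is a regular point.

There is no denominator, hence no pole anywhere.
The essential point of exp(1/(k - (3/7))) is 3/7, not -2.
So the germ continues analytically to -2.


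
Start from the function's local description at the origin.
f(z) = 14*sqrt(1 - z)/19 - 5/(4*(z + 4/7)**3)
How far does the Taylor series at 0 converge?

The radius of convergence is 4/7.

Denominator factor (z + 4/7)^3: pole of order 3 at -4/7, modulus 4/7.
Branch term (14/19)*sqrt(1 - z/(1)): its argument vanishes at z = 1, a square-root branch point, modulus 1.
The radius of convergence is the smallest modulus among the singular points: 4/7.


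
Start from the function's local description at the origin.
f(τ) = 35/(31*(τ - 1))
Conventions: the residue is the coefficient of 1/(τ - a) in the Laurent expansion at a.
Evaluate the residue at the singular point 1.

At the order-1 pole 1 set g(τ) = (τ - (1))*f(τ) = 35/31.
Simple pole: residue = g(a) at a = 1, which is 35/31.

The residue is 35/31.


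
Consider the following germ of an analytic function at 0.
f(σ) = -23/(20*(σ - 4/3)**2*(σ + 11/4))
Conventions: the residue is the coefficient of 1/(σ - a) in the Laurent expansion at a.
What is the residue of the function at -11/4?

At the order-1 pole -11/4 set g(σ) = (σ - (-11/4))*f(σ) = -23/(20*(σ - 4/3)**2).
Simple pole: residue = g(a) at a = -11/4, which is -828/12005.

The residue is -828/12005.


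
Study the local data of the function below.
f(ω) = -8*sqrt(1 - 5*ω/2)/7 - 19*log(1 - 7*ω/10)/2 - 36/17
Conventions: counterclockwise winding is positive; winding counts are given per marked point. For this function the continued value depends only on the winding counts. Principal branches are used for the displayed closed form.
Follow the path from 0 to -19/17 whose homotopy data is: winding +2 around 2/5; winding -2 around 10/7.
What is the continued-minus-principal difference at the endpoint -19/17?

Continued minus principal equals (38)*pi*i.

The rational part is single-valued and drops out of the difference; each branch term changes only by its own monodromy.
(-8/7)*sqrt(1 - ω/(2/5)): winding +2 is even, the square root returns to the same sheet, contribution 0.
(-19/2)*log(1 - ω/(10/7)): each positive loop around 10/7 adds 2*pi*i to the log, so winding -2 contributes (-19/2)*(-2)*2*pi*i = (38)*pi*i.
Summing the contributions at ω = -19/17 gives (38)*pi*i.


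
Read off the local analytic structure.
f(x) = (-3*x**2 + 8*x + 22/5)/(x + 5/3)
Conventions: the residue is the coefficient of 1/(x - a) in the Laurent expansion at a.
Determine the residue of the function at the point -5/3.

At the order-1 pole -5/3 set g(x) = (x - (-5/3))*f(x) = -3*x**2 + 8*x + 22/5.
Simple pole: residue = g(a) at a = -5/3, which is -259/15.

The residue is -259/15.


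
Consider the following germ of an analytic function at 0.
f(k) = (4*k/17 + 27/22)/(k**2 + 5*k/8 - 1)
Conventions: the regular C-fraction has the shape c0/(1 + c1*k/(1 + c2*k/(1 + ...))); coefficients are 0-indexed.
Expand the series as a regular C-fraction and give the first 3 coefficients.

Taylor coefficients (expand at 0): a_0 = -27/22, a_1 = -2999/2992, a_2 = -44371/23936.
c0 = a_0 = -27/22. Peel one level at a time: if S = 1 + c*k/S' with S'(0) = 1, then c is the k-coefficient of S and S' = c*k/(S - 1).
S_1 = c0/f = 1 + (-2999/3672)*k + (-177692/210681)*k^2 + ...; c1 = -2999/3672.
S_2 = c1*k/(S_1 - 1) = 1 + (-1421536/1376541)*k + ...; c2 = -1421536/1376541.

The regular C-fraction coefficients are [-27/22, -2999/3672, -1421536/1376541].


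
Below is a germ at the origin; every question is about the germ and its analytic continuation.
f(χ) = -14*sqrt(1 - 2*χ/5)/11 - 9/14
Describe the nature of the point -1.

There is no denominator, hence no pole anywhere.
Branch term sqrt(1 - χ/(5/2)): argument at -1 is 7/5, nonzero, so -1 is not its branch point (a point on a principal cut is still regular for the continued germ).
So the germ continues analytically to -1.

The point is a regular point.


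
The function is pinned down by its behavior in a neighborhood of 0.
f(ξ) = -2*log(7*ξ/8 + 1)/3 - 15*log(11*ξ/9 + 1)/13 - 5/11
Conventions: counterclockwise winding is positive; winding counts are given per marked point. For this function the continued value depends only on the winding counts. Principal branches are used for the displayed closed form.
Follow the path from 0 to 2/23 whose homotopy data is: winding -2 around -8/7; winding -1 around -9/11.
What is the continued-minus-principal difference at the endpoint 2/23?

Continued minus principal equals (194/39)*pi*i.

The rational part is single-valued and drops out of the difference; each branch term changes only by its own monodromy.
(-15/13)*log(1 - ξ/(-9/11)): each positive loop around -9/11 adds 2*pi*i to the log, so winding -1 contributes (-15/13)*(-1)*2*pi*i = (30/13)*pi*i.
(-2/3)*log(1 - ξ/(-8/7)): each positive loop around -8/7 adds 2*pi*i to the log, so winding -2 contributes (-2/3)*(-2)*2*pi*i = (8/3)*pi*i.
Summing the contributions at ξ = 2/23 gives (194/39)*pi*i.


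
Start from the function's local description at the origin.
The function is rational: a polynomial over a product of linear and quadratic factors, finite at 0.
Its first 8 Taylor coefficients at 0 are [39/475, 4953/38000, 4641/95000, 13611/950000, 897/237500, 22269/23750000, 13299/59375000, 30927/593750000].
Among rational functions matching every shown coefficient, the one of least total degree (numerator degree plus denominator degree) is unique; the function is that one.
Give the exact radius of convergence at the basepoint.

No rational of total degree below 3 reproduces all 8 coefficients; solving the [1/2] Pade equations on them gives f(w) = (39*w/16 + 39/19)/(w - 5)**2, whose expansion matches every shown term.
Denominator factor (w - 5)^2: pole of order 2 at 5, modulus 5.
The radius of convergence is the smallest modulus among the singular points: 5.

The radius of convergence is 5.


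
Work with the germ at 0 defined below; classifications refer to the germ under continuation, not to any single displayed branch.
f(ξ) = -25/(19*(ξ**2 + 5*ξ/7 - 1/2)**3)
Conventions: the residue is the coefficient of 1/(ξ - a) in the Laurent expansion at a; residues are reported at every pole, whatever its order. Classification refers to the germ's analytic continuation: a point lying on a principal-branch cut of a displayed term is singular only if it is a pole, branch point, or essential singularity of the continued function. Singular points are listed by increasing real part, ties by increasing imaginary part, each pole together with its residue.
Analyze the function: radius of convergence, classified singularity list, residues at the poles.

Radius of convergence at 0: -5/14 + (1/14)*sqrt(123).
At -5/14 - (1/14)*sqrt(123): a pole of order 3; residue (840350/11785491)*sqrt(123).
At -5/14 + (1/14)*sqrt(123): a pole of order 3; residue -(840350/11785491)*sqrt(123).

Denominator factor (ξ**2 + 5*ξ/7 - 1/2)^3: discriminant 123/49, real irrational roots -5/14 + (1/14)*sqrt(123) and -5/14 - (1/14)*sqrt(123); poles of order 3, moduli -5/14 + (1/14)*sqrt(123) and 5/14 + (1/14)*sqrt(123).
The radius of convergence is the smallest modulus among the singular points: -5/14 + (1/14)*sqrt(123).
The factor ξ**2 + 5*ξ/7 - 1/2 splits as (ξ - a)(ξ - a') with a = -5/14 - (1/14)*sqrt(123), a' = -5/14 + (1/14)*sqrt(123). At the order-3 pole a set g(ξ) = (ξ - a)^3*f(ξ) = [-25/19] / (ξ - a')^3.
Order-3 pole: residue = g''(a)/2; g''(-5/14 - (1/14)*sqrt(123)) = (1680700/11785491)*sqrt(123), so the residue is (840350/11785491)*sqrt(123).
The factor ξ**2 + 5*ξ/7 - 1/2 splits as (ξ - a)(ξ - a') with a = -5/14 + (1/14)*sqrt(123), a' = -5/14 - (1/14)*sqrt(123). At the order-3 pole a set g(ξ) = (ξ - a)^3*f(ξ) = [-25/19] / (ξ - a')^3.
Order-3 pole: residue = g''(a)/2; g''(-5/14 + (1/14)*sqrt(123)) = -(1680700/11785491)*sqrt(123), so the residue is -(840350/11785491)*sqrt(123).
List the singular points by increasing real part (a conjugate pair: the negative imaginary part first).


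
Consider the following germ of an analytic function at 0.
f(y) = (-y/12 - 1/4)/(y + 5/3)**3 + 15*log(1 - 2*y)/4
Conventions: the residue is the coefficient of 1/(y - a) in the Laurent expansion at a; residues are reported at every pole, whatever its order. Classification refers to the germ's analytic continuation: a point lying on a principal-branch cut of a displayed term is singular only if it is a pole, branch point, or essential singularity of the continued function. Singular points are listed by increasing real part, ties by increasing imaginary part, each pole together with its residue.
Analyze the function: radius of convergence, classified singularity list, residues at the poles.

Radius of convergence at 0: 1/2.
At -5/3: a pole of order 3; residue 0.
At 1/2: a logarithmic branch point.

Denominator factor (y + 5/3)^3: pole of order 3 at -5/3, modulus 5/3.
Branch term (15/4)*log(1 - y/(1/2)): its argument vanishes at y = 1/2, a logarithmic branch point, modulus 1/2.
The radius of convergence is the smallest modulus among the singular points: 1/2.
The branch term is analytic at -5/3 and contributes nothing to the residue; only the rational part matters.
At the order-3 pole -5/3 set g(y) = (y - (-5/3))^3*(rational part) = -y/12 - 1/4.
Order-3 pole: residue = g''(a)/2; g''(-5/3) = 0, so the residue is 0.
List the singular points by increasing real part (a conjugate pair: the negative imaginary part first).


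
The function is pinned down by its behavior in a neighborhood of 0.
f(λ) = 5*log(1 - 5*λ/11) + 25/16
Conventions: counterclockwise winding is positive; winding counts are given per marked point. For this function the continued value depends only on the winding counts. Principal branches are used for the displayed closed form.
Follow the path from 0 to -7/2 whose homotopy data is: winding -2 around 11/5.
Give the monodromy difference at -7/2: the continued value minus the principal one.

Continued minus principal equals -(20)*pi*i.

The rational part is single-valued and drops out of the difference; each branch term changes only by its own monodromy.
(5)*log(1 - λ/(11/5)): each positive loop around 11/5 adds 2*pi*i to the log, so winding -2 contributes (5)*(-2)*2*pi*i = -(20)*pi*i.
Summing the contributions at λ = -7/2 gives -(20)*pi*i.


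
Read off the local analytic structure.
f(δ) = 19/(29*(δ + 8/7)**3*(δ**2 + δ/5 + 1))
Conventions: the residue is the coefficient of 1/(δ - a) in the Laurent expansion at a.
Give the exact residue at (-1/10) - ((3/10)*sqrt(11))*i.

The factor δ**2 + δ/5 + 1 splits as (δ - a)(δ - a') with a = (-1/10) - ((3/10)*sqrt(11))*i, a' = (-1/10) + ((3/10)*sqrt(11))*i. At the order-1 pole a set g(δ) = (δ - a)*f(δ) = [19/(29*(δ + 8/7)**3)] / (δ - a').
Simple pole: residue = g(a) at a = (-1/10) - ((3/10)*sqrt(11))*i, which is (-10948560/131872229) - ((2742646865/126201723153)*sqrt(11))*i.

The residue is (-10948560/131872229) - ((2742646865/126201723153)*sqrt(11))*i.


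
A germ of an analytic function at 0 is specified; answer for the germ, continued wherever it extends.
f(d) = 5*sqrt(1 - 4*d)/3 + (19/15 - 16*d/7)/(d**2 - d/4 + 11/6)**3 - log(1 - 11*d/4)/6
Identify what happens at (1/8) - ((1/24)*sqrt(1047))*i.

The denominator factor d**2 - d/4 + 11/6 vanishes at (1/8) - ((1/24)*sqrt(1047))*i and appears to the power 3; the numerator there equals (103/105) + ((2/21)*sqrt(1047))*i, nonzero, and no other factor vanishes.
The branch terms are analytic at this point.
Hence a pole whose order is the multiplicity, 3.

The point is a pole of order 3.


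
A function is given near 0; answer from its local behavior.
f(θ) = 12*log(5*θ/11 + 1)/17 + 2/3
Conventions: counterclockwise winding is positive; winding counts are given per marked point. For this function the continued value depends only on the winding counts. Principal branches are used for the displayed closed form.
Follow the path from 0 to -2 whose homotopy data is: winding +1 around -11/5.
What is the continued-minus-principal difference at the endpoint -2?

Continued minus principal equals (24/17)*pi*i.

The rational part is single-valued and drops out of the difference; each branch term changes only by its own monodromy.
(12/17)*log(1 - θ/(-11/5)): each positive loop around -11/5 adds 2*pi*i to the log, so winding +1 contributes (12/17)*(1)*2*pi*i = (24/17)*pi*i.
Summing the contributions at θ = -2 gives (24/17)*pi*i.


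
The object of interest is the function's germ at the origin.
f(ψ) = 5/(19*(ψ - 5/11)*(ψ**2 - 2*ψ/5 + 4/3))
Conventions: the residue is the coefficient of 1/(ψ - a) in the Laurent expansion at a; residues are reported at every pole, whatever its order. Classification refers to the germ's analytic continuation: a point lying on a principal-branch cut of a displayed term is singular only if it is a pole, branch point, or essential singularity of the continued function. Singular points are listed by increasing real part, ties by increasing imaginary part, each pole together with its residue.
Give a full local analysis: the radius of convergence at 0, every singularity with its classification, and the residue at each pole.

Radius of convergence at 0: 5/11.
At (1/5) - ((1/15)*sqrt(291))*i: a pole of order 1; residue (-1815/18734) - ((1155/908599)*sqrt(291))*i.
At (1/5) + ((1/15)*sqrt(291))*i: a pole of order 1; residue (-1815/18734) + ((1155/908599)*sqrt(291))*i.
At 5/11: a pole of order 1; residue 1815/9367.

Denominator factor (ψ - 5/11): pole of order 1 at 5/11, modulus 5/11.
Denominator factor (ψ**2 - 2*ψ/5 + 4/3): discriminant -388/75, complex-conjugate roots (1/5) + ((1/15)*sqrt(291))*i and (1/5) - ((1/15)*sqrt(291))*i; poles of order 1, moduli (2/3)*sqrt(3) and (2/3)*sqrt(3).
The radius of convergence is the smallest modulus among the singular points: 5/11.
The factor ψ**2 - 2*ψ/5 + 4/3 splits as (ψ - a)(ψ - a') with a = (1/5) - ((1/15)*sqrt(291))*i, a' = (1/5) + ((1/15)*sqrt(291))*i. At the order-1 pole a set g(ψ) = (ψ - a)*f(ψ) = [5/(19*(ψ - 5/11))] / (ψ - a').
Simple pole: residue = g(a) at a = (1/5) - ((1/15)*sqrt(291))*i, which is (-1815/18734) - ((1155/908599)*sqrt(291))*i.
The factor ψ**2 - 2*ψ/5 + 4/3 splits as (ψ - a)(ψ - a') with a = (1/5) + ((1/15)*sqrt(291))*i, a' = (1/5) - ((1/15)*sqrt(291))*i. At the order-1 pole a set g(ψ) = (ψ - a)*f(ψ) = [5/(19*(ψ - 5/11))] / (ψ - a').
Simple pole: residue = g(a) at a = (1/5) + ((1/15)*sqrt(291))*i, which is (-1815/18734) + ((1155/908599)*sqrt(291))*i.
At the order-1 pole 5/11 set g(ψ) = (ψ - (5/11))*f(ψ) = 5/(19*(ψ**2 - 2*ψ/5 + 4/3)).
Simple pole: residue = g(a) at a = 5/11, which is 1815/9367.
List the singular points by increasing real part (a conjugate pair: the negative imaginary part first).
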